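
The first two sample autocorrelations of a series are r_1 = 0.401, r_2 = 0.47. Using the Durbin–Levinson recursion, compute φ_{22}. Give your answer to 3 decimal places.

φ_{22} = (r_2 − r_1²) / (1 − r_1²)
r_1² = (0.401)² = 0.160801
Numerator = 0.47 − 0.1608 = 0.3092; denominator = 1 − 0.1608 = 0.8392
φ_{22} = 0.3092 / 0.8392 = 0.368

0.368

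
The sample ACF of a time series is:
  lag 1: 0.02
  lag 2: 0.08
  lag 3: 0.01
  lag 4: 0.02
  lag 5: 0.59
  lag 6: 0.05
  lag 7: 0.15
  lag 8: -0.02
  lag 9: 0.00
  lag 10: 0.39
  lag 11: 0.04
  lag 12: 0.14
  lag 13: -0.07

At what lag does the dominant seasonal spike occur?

The largest autocorrelation is r_5 = 0.59, with a weaker echo at lag 10 (0.39); the remaining lags stay at or below 0.15.
The dominant spike at lag 5 indicates a seasonal period of 5.

5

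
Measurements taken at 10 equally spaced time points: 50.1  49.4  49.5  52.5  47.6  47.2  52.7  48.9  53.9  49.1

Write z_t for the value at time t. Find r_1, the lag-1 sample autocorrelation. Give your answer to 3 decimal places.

Mean z̄ = (50.1 + 49.4 + 49.5 + 52.5 + 47.6 + 47.2 + 52.7 + 48.9 + 53.9 + 49.1)/10 = 50.0900
Numerator Σ_{t=1}^{9}(z_t−z̄)(z_{t+1}−z̄) = -18.7811
Denominator Σ(z_t−z̄)² = 44.9090
r_1 = -18.7811 / 44.9090 = -0.418

-0.418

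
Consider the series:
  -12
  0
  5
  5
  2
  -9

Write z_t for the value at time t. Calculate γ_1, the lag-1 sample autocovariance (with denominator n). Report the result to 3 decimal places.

Mean z̄ = (-12 + 0 + 5 + 5 + 2 − 9)/6 = -1.5000
Deviations: -10.5000, 1.5000, 6.5000, 6.5000, 3.5000, -7.5000
Σ_{t=1}^{5}(z_t−z̄)(z_{t+1}−z̄) = 32.7500
γ_1 = 32.7500 / 6 = 5.458

5.458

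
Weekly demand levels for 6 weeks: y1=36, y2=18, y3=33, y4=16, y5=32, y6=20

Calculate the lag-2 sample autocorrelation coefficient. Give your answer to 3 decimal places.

Mean ȳ = (36 + 18 + 33 + 16 + 32 + 20)/6 = 25.8333
Numerator Σ_{t=1}^{4}(y_t−ȳ)(y_{t+2}−ȳ) = 251.4444
Denominator Σ(y_t−ȳ)² = 384.8333
r_2 = 251.4444 / 384.8333 = 0.653

0.653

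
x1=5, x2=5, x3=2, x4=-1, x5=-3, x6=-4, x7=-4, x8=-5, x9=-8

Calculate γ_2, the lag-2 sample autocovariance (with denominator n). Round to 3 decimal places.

5.376

Mean x̄ = (5 + 5 + 2 − 1 − 3 − 4 − 4 − 5 − 8)/9 = -1.4444
Σ_{t=1}^{7}(x_t−x̄)(x_{t+2}−x̄) = 48.3827
γ_2 = 48.3827 / 9 = 5.376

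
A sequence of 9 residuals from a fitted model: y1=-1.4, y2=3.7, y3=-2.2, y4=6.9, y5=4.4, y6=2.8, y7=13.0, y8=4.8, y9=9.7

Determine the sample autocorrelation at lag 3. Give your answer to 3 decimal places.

Mean ȳ = (-1.4 + 3.7 − 2.2 + 6.9 + 4.4 + 2.8 + 13.0 + 4.8 + 9.7)/9 = 4.6333
Numerator Σ_{t=1}^{6}(y_t−ȳ)(y_{t+3}−ȳ) = 8.7067
Denominator Σ(y_t−ȳ)² = 188.2200
r_3 = 8.7067 / 188.2200 = 0.046

0.046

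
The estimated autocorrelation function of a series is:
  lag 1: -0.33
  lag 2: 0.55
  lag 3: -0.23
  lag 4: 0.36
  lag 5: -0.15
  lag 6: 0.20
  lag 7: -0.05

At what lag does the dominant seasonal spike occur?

2

The largest autocorrelation is r_2 = 0.55, with weaker echoes at lags 4 (0.36) and 6 (0.20); the remaining lags stay at or below -0.05.
The dominant spike at lag 2 indicates a seasonal period of 2.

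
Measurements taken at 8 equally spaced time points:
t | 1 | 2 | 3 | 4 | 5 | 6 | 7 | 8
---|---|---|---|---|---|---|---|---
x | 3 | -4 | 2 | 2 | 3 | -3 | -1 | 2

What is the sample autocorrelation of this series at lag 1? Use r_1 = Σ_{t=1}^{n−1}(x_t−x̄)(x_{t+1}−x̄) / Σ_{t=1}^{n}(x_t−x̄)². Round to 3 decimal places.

-0.329

Mean x̄ = (3 − 4 + 2 + 2 + 3 − 3 − 1 + 2)/8 = 0.5000
Σ(x_t−x̄)(x_{t+1}−x̄) = (-11.2500) + (-6.7500) + (2.2500) + (3.7500) + (-8.7500) + (5.2500) + (-2.2500) = -17.7500
Denominator Σ(x_t−x̄)² = 54.0000
r_1 = -17.7500 / 54.0000 = -0.329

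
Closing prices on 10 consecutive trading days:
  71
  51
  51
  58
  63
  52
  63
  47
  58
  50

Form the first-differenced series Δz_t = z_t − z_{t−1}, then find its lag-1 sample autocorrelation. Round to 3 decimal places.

First differences Δz: -20, 0, 7, 5, -11, 11, -16, 11, -8
Mean of differences = -2.3333
Numerator Σ(Δz_t−Δz̄)(Δz_{t+1}−Δz̄) = -570.1111
Denominator Σ(Δz_t−Δz̄)² = 1108.0000
r_1(Δz) = -570.1111 / 1108.0000 = -0.515

-0.515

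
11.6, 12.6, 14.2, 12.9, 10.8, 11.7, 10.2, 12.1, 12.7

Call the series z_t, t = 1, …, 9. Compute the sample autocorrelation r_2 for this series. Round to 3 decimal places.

Mean z̄ = (11.6 + 12.6 + 14.2 + 12.9 + 10.8 + 11.7 + 10.2 + 12.1 + 12.7)/9 = 12.0889
Σ(z_t−z̄)(z_{t+2}−z̄) = (-1.0321) + (0.4146) + (-2.7210) + (-0.3154) + (2.4346) + (-0.0043) + (-1.1543) = -2.3780
Denominator Σ(z_t−z̄)² = 11.3689
r_2 = -2.3780 / 11.3689 = -0.209

-0.209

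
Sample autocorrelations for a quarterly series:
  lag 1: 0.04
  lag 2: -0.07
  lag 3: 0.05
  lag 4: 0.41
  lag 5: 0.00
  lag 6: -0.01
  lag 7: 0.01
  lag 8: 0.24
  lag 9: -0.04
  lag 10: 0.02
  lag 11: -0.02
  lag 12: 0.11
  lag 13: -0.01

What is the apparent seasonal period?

4

The largest autocorrelation is r_4 = 0.41, with a weaker echo at lag 8 (0.24); the remaining lags stay at or below 0.11.
The dominant spike at lag 4 indicates a seasonal period of 4.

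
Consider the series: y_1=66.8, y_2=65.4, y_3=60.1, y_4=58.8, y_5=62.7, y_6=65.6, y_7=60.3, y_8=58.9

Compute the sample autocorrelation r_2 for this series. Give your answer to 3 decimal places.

Mean ȳ = (66.8 + 65.4 + 60.1 + 58.8 + 62.7 + 65.6 + 60.3 + 58.9)/8 = 62.3250
Deviations from mean: 4.4750, 3.0750, -2.2250, -3.5250, 0.3750, 3.2750, -2.0250, -3.4250
Σ(y_t−ȳ)(y_{t+2}−ȳ) = (-9.9569) + (-10.8394) + (-0.8344) + (-11.5444) + (-0.7594) + (-11.2169) = -45.1513
Denominator Σ(y_t−ȳ)² = 73.5550
r_2 = -45.1513 / 73.5550 = -0.614

-0.614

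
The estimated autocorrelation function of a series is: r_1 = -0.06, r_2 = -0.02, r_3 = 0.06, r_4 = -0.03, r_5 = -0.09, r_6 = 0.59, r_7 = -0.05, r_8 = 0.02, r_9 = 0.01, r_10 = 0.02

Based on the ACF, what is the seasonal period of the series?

The largest autocorrelation is r_6 = 0.59; the remaining lags stay at or below 0.06.
The dominant spike at lag 6 indicates a seasonal period of 6.

6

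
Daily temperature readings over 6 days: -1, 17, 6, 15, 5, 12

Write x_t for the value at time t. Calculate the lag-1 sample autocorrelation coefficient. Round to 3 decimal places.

-0.675

Mean x̄ = (-1 + 17 + 6 + 15 + 5 + 12)/6 = 9.0000
Σ(x_t−x̄)(x_{t+1}−x̄) = (-80.0000) + (-24.0000) + (-18.0000) + (-24.0000) + (-12.0000) = -158.0000
Denominator Σ(x_t−x̄)² = 234.0000
r_1 = -158.0000 / 234.0000 = -0.675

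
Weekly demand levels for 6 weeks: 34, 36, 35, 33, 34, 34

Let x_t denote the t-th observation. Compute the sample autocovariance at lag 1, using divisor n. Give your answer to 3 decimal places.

0.037

Mean x̄ = (34 + 36 + 35 + 33 + 34 + 34)/6 = 34.3333
Σ_{t=1}^{5}(x_t−x̄)(x_{t+1}−x̄) = 0.2222
γ_1 = 0.2222 / 6 = 0.037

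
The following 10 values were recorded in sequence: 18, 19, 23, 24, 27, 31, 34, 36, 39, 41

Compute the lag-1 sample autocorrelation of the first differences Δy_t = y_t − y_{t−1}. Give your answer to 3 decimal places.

-0.454

First differences Δy: 1, 4, 1, 3, 4, 3, 2, 3, 2
Mean of differences = 2.5556
Numerator Σ(Δy_t−Δȳ)(Δy_{t+1}−Δȳ) = -4.6420
Denominator Σ(Δy_t−Δȳ)² = 10.2222
r_1(Δy) = -4.6420 / 10.2222 = -0.454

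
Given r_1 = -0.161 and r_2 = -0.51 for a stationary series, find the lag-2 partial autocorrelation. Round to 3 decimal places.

φ_{22} = (r_2 − r_1²) / (1 − r_1²)
r_1² = (-0.161)² = 0.025921
Numerator = -0.51 − 0.0259 = -0.5359; denominator = 1 − 0.0259 = 0.9741
φ_{22} = -0.5359 / 0.9741 = -0.550

-0.550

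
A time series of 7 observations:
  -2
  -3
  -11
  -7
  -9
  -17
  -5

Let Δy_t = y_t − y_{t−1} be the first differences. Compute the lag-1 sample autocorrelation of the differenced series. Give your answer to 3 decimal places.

First differences Δy: -1, -8, 4, -2, -8, 12
Mean of differences = -0.5000
Numerator Σ(Δy_t−Δȳ)(Δy_{t+1}−Δȳ) = -119.2500
Denominator Σ(Δy_t−Δȳ)² = 291.5000
r_1(Δy) = -119.2500 / 291.5000 = -0.409

-0.409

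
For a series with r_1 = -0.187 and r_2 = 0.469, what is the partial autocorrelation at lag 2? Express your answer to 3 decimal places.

φ_{22} = (r_2 − r_1²) / (1 − r_1²)
r_1² = (-0.187)² = 0.034969
Numerator = 0.469 − 0.0350 = 0.4340; denominator = 1 − 0.0350 = 0.9650
φ_{22} = 0.4340 / 0.9650 = 0.450

0.450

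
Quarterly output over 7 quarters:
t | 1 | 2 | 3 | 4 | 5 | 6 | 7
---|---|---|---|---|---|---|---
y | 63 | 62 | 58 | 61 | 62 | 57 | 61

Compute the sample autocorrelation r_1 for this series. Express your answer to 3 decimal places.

Mean ȳ = (63 + 62 + 58 + 61 + 62 + 57 + 61)/7 = 60.5714
Deviations from mean: 2.4286, 1.4286, -2.5714, 0.4286, 1.4286, -3.5714, 0.4286
Σ(y_t−ȳ)(y_{t+1}−ȳ) = (3.4694) + (-3.6735) + (-1.1020) + (0.6122) + (-5.1020) + (-1.5306) = -7.3265
Denominator Σ(y_t−ȳ)² = 29.7143
r_1 = -7.3265 / 29.7143 = -0.247

-0.247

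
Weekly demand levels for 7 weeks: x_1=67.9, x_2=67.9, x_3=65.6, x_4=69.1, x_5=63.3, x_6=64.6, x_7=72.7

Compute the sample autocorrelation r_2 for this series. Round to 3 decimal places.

Mean x̄ = (67.9 + 67.9 + 65.6 + 69.1 + 63.3 + 64.6 + 72.7)/7 = 67.3000
Σ(x_t−x̄)(x_{t+2}−x̄) = (-1.0200) + (1.0800) + (6.8000) + (-4.8600) + (-21.6000) = -19.6000
Denominator Σ(x_t−x̄)² = 59.3000
r_2 = -19.6000 / 59.3000 = -0.331

-0.331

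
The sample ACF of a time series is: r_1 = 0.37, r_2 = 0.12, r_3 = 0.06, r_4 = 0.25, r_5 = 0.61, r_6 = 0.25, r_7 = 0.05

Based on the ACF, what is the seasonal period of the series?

5

The largest autocorrelation is r_5 = 0.61; the remaining lags stay at or below 0.37. The elevated value at lag 1 (0.37), dropping to 0.12 at lag 2, reflects decaying short-term dependence rather than seasonality.
The dominant spike at lag 5 indicates a seasonal period of 5.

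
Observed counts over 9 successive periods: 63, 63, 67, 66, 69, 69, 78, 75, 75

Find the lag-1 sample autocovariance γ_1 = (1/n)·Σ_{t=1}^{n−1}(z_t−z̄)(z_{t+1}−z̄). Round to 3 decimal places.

15.781

Mean z̄ = (63 + 63 + 67 + 66 + 69 + 69 + 78 + 75 + 75)/9 = 69.4444
Σ_{t=1}^{8}(z_t−z̄)(z_{t+1}−z̄) = 142.0247
γ_1 = 142.0247 / 9 = 15.781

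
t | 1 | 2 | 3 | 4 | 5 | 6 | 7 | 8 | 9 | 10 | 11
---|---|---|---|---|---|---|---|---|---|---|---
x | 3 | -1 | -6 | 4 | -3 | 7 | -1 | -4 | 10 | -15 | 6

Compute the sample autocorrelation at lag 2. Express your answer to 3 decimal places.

Mean x̄ = (3 − 1 − 6 + 4 − 3 + 7 − 1 − 4 + 10 − 15 + 6)/11 = 0.0000
Numerator Σ_{t=1}^{9}(x_t−x̄)(x_{t+2}−x̄) = 109.0000
Denominator Σ(x_t−x̄)² = 498.0000
r_2 = 109.0000 / 498.0000 = 0.219

0.219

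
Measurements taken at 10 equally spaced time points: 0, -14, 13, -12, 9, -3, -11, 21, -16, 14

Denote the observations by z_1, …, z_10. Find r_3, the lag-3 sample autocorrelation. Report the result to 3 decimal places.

Mean z̄ = (0 − 14 + 13 − 12 + 9 − 3 − 11 + 21 − 16 + 14)/10 = 0.1000
Σ(z_t−z̄)(z_{t+3}−z̄) = (1.2100) + (-125.4900) + (-39.9900) + (134.3100) + (186.0100) + (49.9100) + (-154.2900) = 51.6700
Denominator Σ(z_t−z̄)² = 1612.9000
r_3 = 51.6700 / 1612.9000 = 0.032

0.032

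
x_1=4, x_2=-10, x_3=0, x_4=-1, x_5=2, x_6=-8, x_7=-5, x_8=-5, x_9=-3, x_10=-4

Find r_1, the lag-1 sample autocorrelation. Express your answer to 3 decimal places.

Mean x̄ = (4 − 10 + 0 − 1 + 2 − 8 − 5 − 5 − 3 − 4)/10 = -3.0000
Numerator Σ_{t=1}^{9}(x_t−x̄)(x_{t+1}−x̄) = -65.0000
Denominator Σ(x_t−x̄)² = 170.0000
r_1 = -65.0000 / 170.0000 = -0.382

-0.382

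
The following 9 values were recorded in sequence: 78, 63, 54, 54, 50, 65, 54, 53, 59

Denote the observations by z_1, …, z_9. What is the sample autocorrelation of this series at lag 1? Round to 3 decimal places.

0.115

Mean z̄ = (78 + 63 + 54 + 54 + 50 + 65 + 54 + 53 + 59)/9 = 58.8889
Numerator Σ_{t=1}^{8}(z_t−z̄)(z_{t+1}−z̄) = 69.7654
Denominator Σ(z_t−z̄)² = 604.8889
r_1 = 69.7654 / 604.8889 = 0.115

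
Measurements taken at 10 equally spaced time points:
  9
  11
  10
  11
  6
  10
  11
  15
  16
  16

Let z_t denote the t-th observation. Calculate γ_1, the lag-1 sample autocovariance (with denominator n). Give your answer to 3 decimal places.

4.875

Mean z̄ = (9 + 11 + 10 + 11 + 6 + 10 + 11 + 15 + 16 + 16)/10 = 11.5000
Σ_{t=1}^{9}(z_t−z̄)(z_{t+1}−z̄) = 48.7500
γ_1 = 48.7500 / 10 = 4.875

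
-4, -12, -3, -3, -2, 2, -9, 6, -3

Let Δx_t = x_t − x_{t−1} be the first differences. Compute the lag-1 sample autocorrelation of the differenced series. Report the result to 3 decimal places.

-0.703

First differences Δx: -8, 9, 0, 1, 4, -11, 15, -9
Mean of differences = 0.1250
Numerator Σ(Δx_t−Δx̄)(Δx_{t+1}−Δx̄) = -414.2656
Denominator Σ(Δx_t−Δx̄)² = 588.8750
r_1(Δx) = -414.2656 / 588.8750 = -0.703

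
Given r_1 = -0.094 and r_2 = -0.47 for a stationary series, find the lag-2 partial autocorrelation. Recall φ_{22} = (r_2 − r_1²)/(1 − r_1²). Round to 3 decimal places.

φ_{22} = (r_2 − r_1²) / (1 − r_1²)
r_1² = (-0.094)² = 0.008836
Numerator = -0.47 − 0.0088 = -0.4788; denominator = 1 − 0.0088 = 0.9912
φ_{22} = -0.4788 / 0.9912 = -0.483

-0.483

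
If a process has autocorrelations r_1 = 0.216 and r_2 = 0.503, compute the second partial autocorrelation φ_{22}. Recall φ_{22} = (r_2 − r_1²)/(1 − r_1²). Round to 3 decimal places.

0.479

φ_{22} = (r_2 − r_1²) / (1 − r_1²)
r_1² = (0.216)² = 0.046656
Numerator = 0.503 − 0.0467 = 0.4563; denominator = 1 − 0.0467 = 0.9533
φ_{22} = 0.4563 / 0.9533 = 0.479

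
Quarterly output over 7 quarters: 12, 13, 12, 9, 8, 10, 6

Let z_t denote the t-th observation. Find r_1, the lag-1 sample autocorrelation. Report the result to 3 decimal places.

Mean z̄ = (12 + 13 + 12 + 9 + 8 + 10 + 6)/7 = 10.0000
Σ(z_t−z̄)(z_{t+1}−z̄) = (6.0000) + (6.0000) + (-2.0000) + (2.0000) + (0.0000) + (0.0000) = 12.0000
Denominator Σ(z_t−z̄)² = 38.0000
r_1 = 12.0000 / 38.0000 = 0.316

0.316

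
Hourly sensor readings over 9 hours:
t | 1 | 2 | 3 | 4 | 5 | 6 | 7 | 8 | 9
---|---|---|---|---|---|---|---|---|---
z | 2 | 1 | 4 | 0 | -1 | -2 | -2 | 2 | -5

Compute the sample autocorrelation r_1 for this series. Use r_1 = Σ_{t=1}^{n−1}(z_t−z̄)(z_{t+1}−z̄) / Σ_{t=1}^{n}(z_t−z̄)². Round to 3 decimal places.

-0.030

Mean z̄ = (2 + 1 + 4 + 0 − 1 − 2 − 2 + 2 − 5)/9 = -0.1111
Numerator Σ_{t=1}^{8}(z_t−z̄)(z_{t+1}−z̄) = -1.7901
Denominator Σ(z_t−z̄)² = 58.8889
r_1 = -1.7901 / 58.8889 = -0.030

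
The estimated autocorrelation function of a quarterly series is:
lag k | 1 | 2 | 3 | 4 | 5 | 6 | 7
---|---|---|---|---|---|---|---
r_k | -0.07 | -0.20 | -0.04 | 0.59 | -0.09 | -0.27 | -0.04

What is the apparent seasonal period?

4

The largest autocorrelation is r_4 = 0.59; the remaining lags stay at or below -0.04.
The dominant spike at lag 4 indicates a seasonal period of 4.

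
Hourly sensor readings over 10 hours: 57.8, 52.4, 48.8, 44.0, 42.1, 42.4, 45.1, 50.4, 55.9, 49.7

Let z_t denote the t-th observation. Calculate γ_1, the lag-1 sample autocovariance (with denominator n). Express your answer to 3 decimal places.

Mean z̄ = (57.8 + 52.4 + 48.8 + 44.0 + 42.1 + 42.4 + 45.1 + 50.4 + 55.9 + 49.7)/10 = 48.8600
Σ_{t=1}^{9}(z_t−z̄)(z_{t+1}−z̄) = 143.5044
γ_1 = 143.5044 / 10 = 14.350

14.350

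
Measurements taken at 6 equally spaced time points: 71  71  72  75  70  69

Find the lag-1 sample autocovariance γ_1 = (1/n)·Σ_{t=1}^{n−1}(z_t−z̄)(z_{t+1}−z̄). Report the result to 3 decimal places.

Mean z̄ = (71 + 71 + 72 + 75 + 70 + 69)/6 = 71.3333
Σ_{t=1}^{5}(z_t−z̄)(z_{t+1}−z̄) = 0.5556
γ_1 = 0.5556 / 6 = 0.093

0.093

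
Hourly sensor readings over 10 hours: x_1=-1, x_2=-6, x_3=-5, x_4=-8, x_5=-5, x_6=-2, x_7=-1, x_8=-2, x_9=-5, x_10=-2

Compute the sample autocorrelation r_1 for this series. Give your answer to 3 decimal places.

Mean x̄ = (-1 − 6 − 5 − 8 − 5 − 2 − 1 − 2 − 5 − 2)/10 = -3.7000
Numerator Σ_{t=1}^{9}(x_t−x̄)(x_{t+1}−x̄) = 10.5100
Denominator Σ(x_t−x̄)² = 52.1000
r_1 = 10.5100 / 52.1000 = 0.202

0.202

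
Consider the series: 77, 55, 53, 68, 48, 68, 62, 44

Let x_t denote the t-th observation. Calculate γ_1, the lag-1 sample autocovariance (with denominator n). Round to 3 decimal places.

Mean x̄ = (77 + 55 + 53 + 68 + 48 + 68 + 62 + 44)/8 = 59.3750
Σ_{t=1}^{7}(x_t−x̄)(x_{t+1}−x̄) = -318.1406
γ_1 = -318.1406 / 8 = -39.768

-39.768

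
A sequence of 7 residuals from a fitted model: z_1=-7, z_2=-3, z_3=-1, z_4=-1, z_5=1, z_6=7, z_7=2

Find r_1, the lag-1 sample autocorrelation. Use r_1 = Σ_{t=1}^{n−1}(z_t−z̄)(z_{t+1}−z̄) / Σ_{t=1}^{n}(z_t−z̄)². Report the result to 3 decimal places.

Mean z̄ = (-7 − 3 − 1 − 1 + 1 + 7 + 2)/7 = -0.2857
Deviations from mean: -6.7143, -2.7143, -0.7143, -0.7143, 1.2857, 7.2857, 2.2857
Numerator Σ_{t=1}^{6}(z_t−z̄)(z_{t+1}−z̄) = 45.7755
Denominator Σ(z_t−z̄)² = 113.4286
r_1 = 45.7755 / 113.4286 = 0.404

0.404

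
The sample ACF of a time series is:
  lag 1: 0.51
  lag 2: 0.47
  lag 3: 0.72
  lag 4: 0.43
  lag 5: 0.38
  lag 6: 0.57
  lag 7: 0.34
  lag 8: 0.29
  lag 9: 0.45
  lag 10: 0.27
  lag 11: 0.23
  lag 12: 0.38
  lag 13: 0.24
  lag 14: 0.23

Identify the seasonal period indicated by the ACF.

3

The largest autocorrelation is r_3 = 0.72, with a weaker echo at lag 6 (0.57); the remaining lags stay at or below 0.51. The elevated value at lag 1 (0.51), dropping to 0.47 at lag 2, reflects decaying short-term dependence rather than seasonality.
The dominant spike at lag 3 indicates a seasonal period of 3.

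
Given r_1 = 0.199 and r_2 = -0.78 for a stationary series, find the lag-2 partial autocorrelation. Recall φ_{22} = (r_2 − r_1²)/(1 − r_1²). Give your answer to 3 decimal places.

-0.853

φ_{22} = (r_2 − r_1²) / (1 − r_1²)
r_1² = (0.199)² = 0.039601
Numerator = -0.78 − 0.0396 = -0.8196; denominator = 1 − 0.0396 = 0.9604
φ_{22} = -0.8196 / 0.9604 = -0.853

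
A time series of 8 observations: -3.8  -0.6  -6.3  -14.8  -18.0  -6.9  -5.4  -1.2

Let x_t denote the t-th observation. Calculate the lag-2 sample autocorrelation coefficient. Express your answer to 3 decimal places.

Mean x̄ = (-3.8 − 0.6 − 6.3 − 14.8 − 18.0 − 6.9 − 5.4 − 1.2)/8 = -7.1250
Deviations from mean: 3.3250, 6.5250, 0.8250, -7.6750, -10.8750, 0.2250, 1.7250, 5.9250
Σ(x_t−x̄)(x_{t+2}−x̄) = (2.7431) + (-50.0794) + (-8.9719) + (-1.7269) + (-18.7594) + (1.3331) = -75.4613
Denominator Σ(x_t−x̄)² = 269.6150
r_2 = -75.4613 / 269.6150 = -0.280

-0.280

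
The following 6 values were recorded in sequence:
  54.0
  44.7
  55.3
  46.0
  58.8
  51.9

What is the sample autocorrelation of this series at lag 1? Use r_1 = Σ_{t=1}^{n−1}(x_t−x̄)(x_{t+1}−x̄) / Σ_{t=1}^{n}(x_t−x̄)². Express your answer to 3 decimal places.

-0.671

Mean x̄ = (54.0 + 44.7 + 55.3 + 46.0 + 58.8 + 51.9)/6 = 51.7833
Σ(x_t−x̄)(x_{t+1}−x̄) = (-15.7014) + (-24.9097) + (-20.3381) + (-40.5797) + (0.8186) = -100.7103
Denominator Σ(x_t−x̄)² = 150.1483
r_1 = -100.7103 / 150.1483 = -0.671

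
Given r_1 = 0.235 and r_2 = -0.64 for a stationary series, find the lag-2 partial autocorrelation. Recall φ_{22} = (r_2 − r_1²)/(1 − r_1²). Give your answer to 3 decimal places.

-0.736

φ_{22} = (r_2 − r_1²) / (1 − r_1²)
r_1² = (0.235)² = 0.055225
Numerator = -0.64 − 0.0552 = -0.6952; denominator = 1 − 0.0552 = 0.9448
φ_{22} = -0.6952 / 0.9448 = -0.736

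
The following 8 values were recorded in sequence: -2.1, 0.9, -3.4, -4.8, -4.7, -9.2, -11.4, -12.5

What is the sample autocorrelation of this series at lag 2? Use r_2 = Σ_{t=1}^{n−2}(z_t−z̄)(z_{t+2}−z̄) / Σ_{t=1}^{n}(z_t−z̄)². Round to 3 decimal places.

0.204

Mean z̄ = (-2.1 + 0.9 − 3.4 − 4.8 − 4.7 − 9.2 − 11.4 − 12.5)/8 = -5.9000
Σ(z_t−z̄)(z_{t+2}−z̄) = (9.5000) + (7.4800) + (3.0000) + (-3.6300) + (-6.6000) + (21.7800) = 31.5300
Denominator Σ(z_t−z̄)² = 154.2800
r_2 = 31.5300 / 154.2800 = 0.204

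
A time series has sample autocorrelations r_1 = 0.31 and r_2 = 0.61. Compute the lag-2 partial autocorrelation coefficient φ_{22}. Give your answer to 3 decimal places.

φ_{22} = (r_2 − r_1²) / (1 − r_1²)
r_1² = (0.31)² = 0.0961
Numerator = 0.61 − 0.0961 = 0.5139; denominator = 1 − 0.0961 = 0.9039
φ_{22} = 0.5139 / 0.9039 = 0.569

0.569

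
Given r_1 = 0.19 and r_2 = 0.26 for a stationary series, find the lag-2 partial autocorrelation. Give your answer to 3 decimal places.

0.232

φ_{22} = (r_2 − r_1²) / (1 − r_1²)
r_1² = (0.19)² = 0.0361
Numerator = 0.26 − 0.0361 = 0.2239; denominator = 1 − 0.0361 = 0.9639
φ_{22} = 0.2239 / 0.9639 = 0.232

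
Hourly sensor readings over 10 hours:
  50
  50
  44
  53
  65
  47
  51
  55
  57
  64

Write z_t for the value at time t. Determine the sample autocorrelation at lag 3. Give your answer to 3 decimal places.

-0.018

Mean z̄ = (50 + 50 + 44 + 53 + 65 + 47 + 51 + 55 + 57 + 64)/10 = 53.6000
Numerator Σ_{t=1}^{7}(z_t−z̄)(z_{t+3}−z̄) = -7.4800
Denominator Σ(z_t−z̄)² = 420.4000
r_3 = -7.4800 / 420.4000 = -0.018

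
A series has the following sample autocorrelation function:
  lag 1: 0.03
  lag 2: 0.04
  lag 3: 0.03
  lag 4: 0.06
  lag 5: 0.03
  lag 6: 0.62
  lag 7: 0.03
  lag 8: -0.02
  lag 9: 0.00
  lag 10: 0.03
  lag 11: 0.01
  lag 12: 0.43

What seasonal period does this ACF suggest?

The largest autocorrelation is r_6 = 0.62, with a weaker echo at lag 12 (0.43); the remaining lags stay at or below 0.06.
The dominant spike at lag 6 indicates a seasonal period of 6.

6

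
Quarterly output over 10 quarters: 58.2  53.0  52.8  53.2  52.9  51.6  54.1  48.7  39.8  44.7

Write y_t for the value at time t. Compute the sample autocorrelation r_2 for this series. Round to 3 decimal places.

0.029

Mean ȳ = (58.2 + 53.0 + 52.8 + 53.2 + 52.9 + 51.6 + 54.1 + 48.7 + 39.8 + 44.7)/10 = 50.9000
Numerator Σ_{t=1}^{8}(y_t−ȳ)(y_{t+2}−ȳ) = 7.0900
Denominator Σ(y_t−ȳ)² = 247.8200
r_2 = 7.0900 / 247.8200 = 0.029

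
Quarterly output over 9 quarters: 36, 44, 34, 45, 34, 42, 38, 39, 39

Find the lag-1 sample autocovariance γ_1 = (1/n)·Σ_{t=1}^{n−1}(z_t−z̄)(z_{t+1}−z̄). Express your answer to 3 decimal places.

Mean z̄ = (36 + 44 + 34 + 45 + 34 + 42 + 38 + 39 + 39)/9 = 39.0000
Σ_{t=1}^{8}(z_t−z̄)(z_{t+1}−z̄) = -118.0000
γ_1 = -118.0000 / 9 = -13.111

-13.111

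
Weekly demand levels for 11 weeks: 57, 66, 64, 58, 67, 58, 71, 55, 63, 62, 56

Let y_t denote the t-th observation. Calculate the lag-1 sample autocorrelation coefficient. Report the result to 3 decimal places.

-0.613

Mean ȳ = (57 + 66 + 64 + 58 + 67 + 58 + 71 + 55 + 63 + 62 + 56)/11 = 61.5455
Numerator Σ_{t=1}^{10}(y_t−ȳ)(y_{t+1}−ȳ) = -163.4793
Denominator Σ(y_t−ȳ)² = 266.7273
r_1 = -163.4793 / 266.7273 = -0.613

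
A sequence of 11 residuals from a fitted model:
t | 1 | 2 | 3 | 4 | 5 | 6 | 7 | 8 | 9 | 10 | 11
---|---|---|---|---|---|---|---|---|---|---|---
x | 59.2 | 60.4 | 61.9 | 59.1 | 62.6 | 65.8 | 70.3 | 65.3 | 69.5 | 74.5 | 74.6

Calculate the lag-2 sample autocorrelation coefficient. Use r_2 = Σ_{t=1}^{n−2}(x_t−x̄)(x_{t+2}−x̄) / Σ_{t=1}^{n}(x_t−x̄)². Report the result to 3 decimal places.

Mean x̄ = (59.2 + 60.4 + 61.9 + 59.1 + 62.6 + 65.8 + 70.3 + 65.3 + 69.5 + 74.5 + 74.6)/11 = 65.7455
Numerator Σ_{t=1}^{9}(x_t−x̄)(x_{t+2}−x̄) = 104.5213
Denominator Σ(x_t−x̄)² = 330.3473
r_2 = 104.5213 / 330.3473 = 0.316

0.316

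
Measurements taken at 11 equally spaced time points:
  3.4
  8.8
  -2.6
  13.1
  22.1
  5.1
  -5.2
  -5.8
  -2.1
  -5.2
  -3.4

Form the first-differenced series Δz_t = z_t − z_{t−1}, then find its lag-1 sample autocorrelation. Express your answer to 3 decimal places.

-0.111

First differences Δz: 5.4, -11.4, 15.7, 9.0, -17.0, -10.3, -0.6, 3.7, -3.1, 1.8
Mean of differences = -0.6800
Numerator Σ(Δz_t−Δz̄)(Δz_{t+1}−Δz̄) = -100.2124
Denominator Σ(Δz_t−Δz̄)² = 903.9760
r_1(Δz) = -100.2124 / 903.9760 = -0.111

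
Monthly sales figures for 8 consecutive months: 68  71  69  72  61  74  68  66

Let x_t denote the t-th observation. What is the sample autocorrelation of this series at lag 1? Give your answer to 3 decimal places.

Mean x̄ = (68 + 71 + 69 + 72 + 61 + 74 + 68 + 66)/8 = 68.6250
Deviations from mean: -0.6250, 2.3750, 0.3750, 3.3750, -7.6250, 5.3750, -0.6250, -2.6250
Numerator Σ_{t=1}^{7}(x_t−x̄)(x_{t+1}−x̄) = -67.7656
Denominator Σ(x_t−x̄)² = 111.8750
r_1 = -67.7656 / 111.8750 = -0.606

-0.606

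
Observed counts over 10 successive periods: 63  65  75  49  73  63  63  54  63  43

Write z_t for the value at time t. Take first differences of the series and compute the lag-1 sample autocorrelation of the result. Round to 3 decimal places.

-0.696

First differences Δz: 2, 10, -26, 24, -10, 0, -9, 9, -20
Mean of differences = -2.2222
Numerator Σ(Δz_t−Δz̄)(Δz_{t+1}−Δz̄) = -1374.3827
Denominator Σ(Δz_t−Δz̄)² = 1973.5556
r_1(Δz) = -1374.3827 / 1973.5556 = -0.696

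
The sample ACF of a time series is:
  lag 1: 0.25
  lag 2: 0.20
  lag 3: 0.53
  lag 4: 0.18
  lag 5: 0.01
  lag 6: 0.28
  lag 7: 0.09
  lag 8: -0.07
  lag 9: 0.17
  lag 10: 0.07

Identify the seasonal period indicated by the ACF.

3

The largest autocorrelation is r_3 = 0.53, with a weaker echo at lag 6 (0.28); the remaining lags stay at or below 0.25. The elevated value at lag 1 (0.25), dropping to 0.20 at lag 2, reflects decaying short-term dependence rather than seasonality.
The dominant spike at lag 3 indicates a seasonal period of 3.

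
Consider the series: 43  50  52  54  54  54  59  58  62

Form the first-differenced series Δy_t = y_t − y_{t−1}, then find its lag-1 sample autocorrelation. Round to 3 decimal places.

-0.290

First differences Δy: 7, 2, 2, 0, 0, 5, -1, 4
Mean of differences = 2.3750
Numerator Σ(Δy_t−Δȳ)(Δy_{t+1}−Δȳ) = -15.6406
Denominator Σ(Δy_t−Δȳ)² = 53.8750
r_1(Δy) = -15.6406 / 53.8750 = -0.290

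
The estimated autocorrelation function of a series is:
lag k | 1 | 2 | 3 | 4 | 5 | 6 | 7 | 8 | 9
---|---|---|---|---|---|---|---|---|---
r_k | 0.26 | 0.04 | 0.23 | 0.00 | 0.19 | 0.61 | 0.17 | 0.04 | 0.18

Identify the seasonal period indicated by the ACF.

6

The largest autocorrelation is r_6 = 0.61; the remaining lags stay at or below 0.26. The elevated value at lag 1 (0.26), dropping to 0.04 at lag 2, reflects decaying short-term dependence rather than seasonality.
The dominant spike at lag 6 indicates a seasonal period of 6.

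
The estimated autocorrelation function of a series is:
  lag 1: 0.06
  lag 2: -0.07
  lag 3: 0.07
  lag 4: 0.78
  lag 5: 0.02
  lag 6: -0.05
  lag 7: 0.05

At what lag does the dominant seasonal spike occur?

The largest autocorrelation is r_4 = 0.78; the remaining lags stay at or below 0.07.
The dominant spike at lag 4 indicates a seasonal period of 4.

4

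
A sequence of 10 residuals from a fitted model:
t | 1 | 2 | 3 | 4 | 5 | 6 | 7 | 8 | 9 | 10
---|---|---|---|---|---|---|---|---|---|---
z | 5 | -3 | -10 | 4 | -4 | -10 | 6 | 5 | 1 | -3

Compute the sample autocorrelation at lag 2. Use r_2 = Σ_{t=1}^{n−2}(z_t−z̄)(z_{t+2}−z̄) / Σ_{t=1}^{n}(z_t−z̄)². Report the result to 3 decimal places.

Mean z̄ = (5 − 3 − 10 + 4 − 4 − 10 + 6 + 5 + 1 − 3)/10 = -0.9000
Numerator Σ_{t=1}^{8}(z_t−z̄)(z_{t+2}−z̄) = -154.7200
Denominator Σ(z_t−z̄)² = 328.9000
r_2 = -154.7200 / 328.9000 = -0.470

-0.470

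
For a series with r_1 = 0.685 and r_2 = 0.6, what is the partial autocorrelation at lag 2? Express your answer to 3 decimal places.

φ_{22} = (r_2 − r_1²) / (1 − r_1²)
r_1² = (0.685)² = 0.469225
Numerator = 0.6 − 0.4692 = 0.1308; denominator = 1 − 0.4692 = 0.5308
φ_{22} = 0.1308 / 0.5308 = 0.246

0.246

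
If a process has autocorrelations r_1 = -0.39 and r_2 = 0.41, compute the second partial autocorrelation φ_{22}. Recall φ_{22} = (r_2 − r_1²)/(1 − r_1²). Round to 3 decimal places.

φ_{22} = (r_2 − r_1²) / (1 − r_1²)
r_1² = (-0.39)² = 0.1521
Numerator = 0.41 − 0.1521 = 0.2579; denominator = 1 − 0.1521 = 0.8479
φ_{22} = 0.2579 / 0.8479 = 0.304

0.304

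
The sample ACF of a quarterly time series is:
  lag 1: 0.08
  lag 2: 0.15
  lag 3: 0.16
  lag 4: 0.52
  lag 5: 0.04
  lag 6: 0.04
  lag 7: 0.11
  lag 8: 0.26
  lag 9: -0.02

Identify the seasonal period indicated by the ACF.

4

The largest autocorrelation is r_4 = 0.52, with a weaker echo at lag 8 (0.26); the remaining lags stay at or below 0.16.
The dominant spike at lag 4 indicates a seasonal period of 4.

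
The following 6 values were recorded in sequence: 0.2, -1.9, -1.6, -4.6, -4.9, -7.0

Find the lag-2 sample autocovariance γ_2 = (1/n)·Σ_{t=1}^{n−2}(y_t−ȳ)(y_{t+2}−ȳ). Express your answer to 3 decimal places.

Mean ȳ = (0.2 − 1.9 − 1.6 − 4.6 − 4.9 − 7.0)/6 = -3.3000
Deviations: 3.5000, 1.4000, 1.7000, -1.3000, -1.6000, -3.7000
Σ_{t=1}^{4}(y_t−ȳ)(y_{t+2}−ȳ) = 6.2200
γ_2 = 6.2200 / 6 = 1.037

1.037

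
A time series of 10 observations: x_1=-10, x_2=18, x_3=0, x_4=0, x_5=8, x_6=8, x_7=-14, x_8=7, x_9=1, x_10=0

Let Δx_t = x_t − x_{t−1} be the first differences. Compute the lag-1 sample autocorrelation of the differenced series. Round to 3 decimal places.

First differences Δx: 28, -18, 0, 8, 0, -22, 21, -6, -1
Mean of differences = 1.1111
Numerator Σ(Δx_t−Δx̄)(Δx_{t+1}−Δx̄) = -1068.3457
Denominator Σ(Δx_t−Δx̄)² = 2122.8889
r_1(Δx) = -1068.3457 / 2122.8889 = -0.503

-0.503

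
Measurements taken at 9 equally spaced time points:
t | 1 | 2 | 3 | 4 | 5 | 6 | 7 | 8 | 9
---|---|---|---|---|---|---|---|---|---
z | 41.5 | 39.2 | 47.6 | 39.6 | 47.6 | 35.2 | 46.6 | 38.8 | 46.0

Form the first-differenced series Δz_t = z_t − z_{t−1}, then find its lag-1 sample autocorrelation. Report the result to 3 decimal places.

First differences Δz: -2.3, 8.4, -8.0, 8.0, -12.4, 11.4, -7.8, 7.2
Mean of differences = 0.5625
Numerator Σ(Δz_t−Δz̄)(Δz_{t+1}−Δz̄) = -536.2514
Denominator Σ(Δz_t−Δz̄)² = 597.7188
r_1(Δz) = -536.2514 / 597.7188 = -0.897

-0.897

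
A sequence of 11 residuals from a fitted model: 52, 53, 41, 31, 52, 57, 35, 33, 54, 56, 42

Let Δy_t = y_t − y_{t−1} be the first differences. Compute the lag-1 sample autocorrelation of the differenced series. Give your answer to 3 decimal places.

First differences Δy: 1, -12, -10, 21, 5, -22, -2, 21, 2, -14
Mean of differences = -1.0000
Numerator Σ(Δy_t−Δȳ)(Δy_{t+1}−Δȳ) = -89.0000
Denominator Σ(Δy_t−Δȳ)² = 1830.0000
r_1(Δy) = -89.0000 / 1830.0000 = -0.049

-0.049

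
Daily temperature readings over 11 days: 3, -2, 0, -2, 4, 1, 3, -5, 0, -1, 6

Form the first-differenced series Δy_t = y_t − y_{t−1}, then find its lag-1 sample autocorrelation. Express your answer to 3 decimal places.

-0.538

First differences Δy: -5, 2, -2, 6, -3, 2, -8, 5, -1, 7
Mean of differences = 0.3000
Numerator Σ(Δy_t−Δȳ)(Δy_{t+1}−Δȳ) = -118.3900
Denominator Σ(Δy_t−Δȳ)² = 220.1000
r_1(Δy) = -118.3900 / 220.1000 = -0.538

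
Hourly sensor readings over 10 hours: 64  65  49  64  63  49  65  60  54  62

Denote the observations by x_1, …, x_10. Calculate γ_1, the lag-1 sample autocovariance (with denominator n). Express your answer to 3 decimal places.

Mean x̄ = (64 + 65 + 49 + 64 + 63 + 49 + 65 + 60 + 54 + 62)/10 = 59.5000
Σ_{t=1}^{9}(x_t−x̄)(x_{t+1}−x̄) = -172.7500
γ_1 = -172.7500 / 10 = -17.275

-17.275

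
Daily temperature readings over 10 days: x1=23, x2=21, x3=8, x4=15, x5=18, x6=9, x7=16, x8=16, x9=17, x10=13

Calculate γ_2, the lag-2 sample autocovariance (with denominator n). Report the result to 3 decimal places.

Mean x̄ = (23 + 21 + 8 + 15 + 18 + 9 + 16 + 16 + 17 + 13)/10 = 15.6000
Σ_{t=1}^{8}(x_t−x̄)(x_{t+2}−x̄) = -75.9200
γ_2 = -75.9200 / 10 = -7.592

-7.592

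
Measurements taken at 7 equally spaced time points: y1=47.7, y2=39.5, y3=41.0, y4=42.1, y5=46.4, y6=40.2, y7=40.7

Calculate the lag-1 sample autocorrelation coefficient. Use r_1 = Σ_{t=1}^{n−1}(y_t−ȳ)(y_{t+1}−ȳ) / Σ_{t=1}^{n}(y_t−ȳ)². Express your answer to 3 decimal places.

-0.271

Mean ȳ = (47.7 + 39.5 + 41.0 + 42.1 + 46.4 + 40.2 + 40.7)/7 = 42.5143
Deviations from mean: 5.1857, -3.0143, -1.5143, -0.4143, 3.8857, -2.3143, -1.8143
Σ(y_t−ȳ)(y_{t+1}−ȳ) = (-15.6312) + (4.5645) + (0.6273) + (-1.6098) + (-8.9927) + (4.1988) = -16.8431
Denominator Σ(y_t−ȳ)² = 62.1886
r_1 = -16.8431 / 62.1886 = -0.271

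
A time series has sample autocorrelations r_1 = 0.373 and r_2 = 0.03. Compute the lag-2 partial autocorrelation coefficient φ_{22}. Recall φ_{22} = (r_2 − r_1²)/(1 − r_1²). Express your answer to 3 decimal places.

φ_{22} = (r_2 − r_1²) / (1 − r_1²)
r_1² = (0.373)² = 0.139129
Numerator = 0.03 − 0.1391 = -0.1091; denominator = 1 − 0.1391 = 0.8609
φ_{22} = -0.1091 / 0.8609 = -0.127

-0.127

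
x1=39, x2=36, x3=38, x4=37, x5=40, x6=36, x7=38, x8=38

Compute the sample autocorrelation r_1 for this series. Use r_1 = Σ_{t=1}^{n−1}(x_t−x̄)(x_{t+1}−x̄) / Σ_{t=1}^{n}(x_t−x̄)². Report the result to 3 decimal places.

-0.653

Mean x̄ = (39 + 36 + 38 + 37 + 40 + 36 + 38 + 38)/8 = 37.7500
Numerator Σ_{t=1}^{7}(x_t−x̄)(x_{t+1}−x̄) = -8.8125
Denominator Σ(x_t−x̄)² = 13.5000
r_1 = -8.8125 / 13.5000 = -0.653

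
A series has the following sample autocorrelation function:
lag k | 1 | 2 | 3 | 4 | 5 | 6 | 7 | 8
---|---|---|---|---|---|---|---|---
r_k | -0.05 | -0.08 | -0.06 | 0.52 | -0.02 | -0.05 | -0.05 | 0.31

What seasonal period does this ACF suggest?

4

The largest autocorrelation is r_4 = 0.52, with a weaker echo at lag 8 (0.31); the remaining lags stay at or below -0.02.
The dominant spike at lag 4 indicates a seasonal period of 4.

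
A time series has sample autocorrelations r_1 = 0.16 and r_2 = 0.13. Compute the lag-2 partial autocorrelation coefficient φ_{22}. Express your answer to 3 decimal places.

φ_{22} = (r_2 − r_1²) / (1 − r_1²)
r_1² = (0.16)² = 0.0256
Numerator = 0.13 − 0.0256 = 0.1044; denominator = 1 − 0.0256 = 0.9744
φ_{22} = 0.1044 / 0.9744 = 0.107

0.107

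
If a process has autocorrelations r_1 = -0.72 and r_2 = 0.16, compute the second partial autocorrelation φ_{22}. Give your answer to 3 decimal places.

φ_{22} = (r_2 − r_1²) / (1 − r_1²)
r_1² = (-0.72)² = 0.5184
Numerator = 0.16 − 0.5184 = -0.3584; denominator = 1 − 0.5184 = 0.4816
φ_{22} = -0.3584 / 0.4816 = -0.744

-0.744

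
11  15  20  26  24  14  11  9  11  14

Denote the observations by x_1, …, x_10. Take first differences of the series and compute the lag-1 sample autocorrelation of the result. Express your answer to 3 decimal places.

First differences Δx: 4, 5, 6, -2, -10, -3, -2, 2, 3
Mean of differences = 0.3333
Numerator Σ(Δx_t−Δx̄)(Δx_{t+1}−Δx̄) = 97.2222
Denominator Σ(Δx_t−Δx̄)² = 206.0000
r_1(Δx) = 97.2222 / 206.0000 = 0.472

0.472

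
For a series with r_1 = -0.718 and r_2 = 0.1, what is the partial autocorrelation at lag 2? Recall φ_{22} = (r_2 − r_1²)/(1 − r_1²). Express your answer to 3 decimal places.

φ_{22} = (r_2 − r_1²) / (1 − r_1²)
r_1² = (-0.718)² = 0.515524
Numerator = 0.1 − 0.5155 = -0.4155; denominator = 1 − 0.5155 = 0.4845
φ_{22} = -0.4155 / 0.4845 = -0.858

-0.858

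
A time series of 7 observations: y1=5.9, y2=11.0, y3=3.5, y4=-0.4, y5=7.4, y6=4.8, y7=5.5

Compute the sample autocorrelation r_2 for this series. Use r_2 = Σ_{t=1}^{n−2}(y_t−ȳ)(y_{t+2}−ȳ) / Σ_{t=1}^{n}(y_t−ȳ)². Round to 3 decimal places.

Mean ȳ = (5.9 + 11.0 + 3.5 − 0.4 + 7.4 + 4.8 + 5.5)/7 = 5.3857
Deviations from mean: 0.5143, 5.6143, -1.8857, -5.7857, 2.0143, -0.5857, 0.1143
Numerator Σ_{t=1}^{5}(y_t−ȳ)(y_{t+2}−ȳ) = -33.6318
Denominator Σ(y_t−ȳ)² = 73.2286
r_2 = -33.6318 / 73.2286 = -0.459

-0.459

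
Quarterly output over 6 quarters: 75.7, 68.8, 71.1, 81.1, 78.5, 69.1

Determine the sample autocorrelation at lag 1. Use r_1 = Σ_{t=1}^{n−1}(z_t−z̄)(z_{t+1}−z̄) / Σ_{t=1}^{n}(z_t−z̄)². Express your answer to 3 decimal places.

Mean z̄ = (75.7 + 68.8 + 71.1 + 81.1 + 78.5 + 69.1)/6 = 74.0500
Deviations from mean: 1.6500, -5.2500, -2.9500, 7.0500, 4.4500, -4.9500
Numerator Σ_{t=1}^{5}(z_t−z̄)(z_{t+1}−z̄) = -4.6275
Denominator Σ(z_t−z̄)² = 132.9950
r_1 = -4.6275 / 132.9950 = -0.035

-0.035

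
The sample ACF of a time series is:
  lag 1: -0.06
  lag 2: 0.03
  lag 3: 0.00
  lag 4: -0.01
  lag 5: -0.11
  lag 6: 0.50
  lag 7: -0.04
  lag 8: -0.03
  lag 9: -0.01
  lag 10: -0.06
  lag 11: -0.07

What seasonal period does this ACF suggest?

6

The largest autocorrelation is r_6 = 0.50; the remaining lags stay at or below 0.03.
The dominant spike at lag 6 indicates a seasonal period of 6.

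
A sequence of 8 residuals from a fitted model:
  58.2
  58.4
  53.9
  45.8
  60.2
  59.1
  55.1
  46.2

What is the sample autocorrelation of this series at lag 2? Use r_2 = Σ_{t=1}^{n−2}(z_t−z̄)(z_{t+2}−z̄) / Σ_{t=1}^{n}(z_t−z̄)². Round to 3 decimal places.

Mean z̄ = (58.2 + 58.4 + 53.9 + 45.8 + 60.2 + 59.1 + 55.1 + 46.2)/8 = 54.6125
Numerator Σ_{t=1}^{6}(z_t−z̄)(z_{t+2}−z̄) = -114.4878
Denominator Σ(z_t−z̄)² = 227.7488
r_2 = -114.4878 / 227.7488 = -0.503

-0.503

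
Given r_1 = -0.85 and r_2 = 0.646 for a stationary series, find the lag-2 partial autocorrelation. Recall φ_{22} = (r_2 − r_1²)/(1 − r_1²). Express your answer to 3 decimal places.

-0.276

φ_{22} = (r_2 − r_1²) / (1 − r_1²)
r_1² = (-0.85)² = 0.7225
Numerator = 0.646 − 0.7225 = -0.0765; denominator = 1 − 0.7225 = 0.2775
φ_{22} = -0.0765 / 0.2775 = -0.276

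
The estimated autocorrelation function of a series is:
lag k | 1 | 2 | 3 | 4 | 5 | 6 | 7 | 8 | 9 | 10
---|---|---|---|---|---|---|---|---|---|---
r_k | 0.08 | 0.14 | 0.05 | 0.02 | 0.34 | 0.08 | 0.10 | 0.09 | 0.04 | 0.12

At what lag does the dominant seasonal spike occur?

The largest autocorrelation is r_5 = 0.34; the remaining lags stay at or below 0.14.
The dominant spike at lag 5 indicates a seasonal period of 5.

5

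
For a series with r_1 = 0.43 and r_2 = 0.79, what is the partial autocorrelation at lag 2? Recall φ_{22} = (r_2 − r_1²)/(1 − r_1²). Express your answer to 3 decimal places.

φ_{22} = (r_2 − r_1²) / (1 − r_1²)
r_1² = (0.43)² = 0.1849
Numerator = 0.79 − 0.1849 = 0.6051; denominator = 1 − 0.1849 = 0.8151
φ_{22} = 0.6051 / 0.8151 = 0.742

0.742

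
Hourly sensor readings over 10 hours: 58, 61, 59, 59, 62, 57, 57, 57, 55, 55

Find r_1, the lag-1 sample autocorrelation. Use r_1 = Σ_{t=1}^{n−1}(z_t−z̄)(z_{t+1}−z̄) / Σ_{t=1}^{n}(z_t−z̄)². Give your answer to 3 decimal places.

0.375

Mean z̄ = (58 + 61 + 59 + 59 + 62 + 57 + 57 + 57 + 55 + 55)/10 = 58.0000
Numerator Σ_{t=1}^{9}(z_t−z̄)(z_{t+1}−z̄) = 18.0000
Denominator Σ(z_t−z̄)² = 48.0000
r_1 = 18.0000 / 48.0000 = 0.375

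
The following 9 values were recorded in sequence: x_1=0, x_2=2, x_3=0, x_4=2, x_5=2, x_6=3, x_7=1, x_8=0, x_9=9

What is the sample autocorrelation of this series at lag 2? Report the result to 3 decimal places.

Mean x̄ = (0 + 2 + 0 + 2 + 2 + 3 + 1 + 0 + 9)/9 = 2.1111
Numerator Σ_{t=1}^{7}(x_t−x̄)(x_{t+2}−x̄) = -4.8025
Denominator Σ(x_t−x̄)² = 62.8889
r_2 = -4.8025 / 62.8889 = -0.076

-0.076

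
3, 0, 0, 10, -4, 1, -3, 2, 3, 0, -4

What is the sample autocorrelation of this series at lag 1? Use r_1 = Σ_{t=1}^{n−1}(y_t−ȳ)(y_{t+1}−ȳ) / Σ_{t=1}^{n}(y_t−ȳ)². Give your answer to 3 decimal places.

-0.342

Mean ȳ = (3 + 0 + 0 + 10 − 4 + 1 − 3 + 2 + 3 + 0 − 4)/11 = 0.7273
Numerator Σ_{t=1}^{10}(y_t−ȳ)(y_{t+1}−ȳ) = -54.0744
Denominator Σ(y_t−ȳ)² = 158.1818
r_1 = -54.0744 / 158.1818 = -0.342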